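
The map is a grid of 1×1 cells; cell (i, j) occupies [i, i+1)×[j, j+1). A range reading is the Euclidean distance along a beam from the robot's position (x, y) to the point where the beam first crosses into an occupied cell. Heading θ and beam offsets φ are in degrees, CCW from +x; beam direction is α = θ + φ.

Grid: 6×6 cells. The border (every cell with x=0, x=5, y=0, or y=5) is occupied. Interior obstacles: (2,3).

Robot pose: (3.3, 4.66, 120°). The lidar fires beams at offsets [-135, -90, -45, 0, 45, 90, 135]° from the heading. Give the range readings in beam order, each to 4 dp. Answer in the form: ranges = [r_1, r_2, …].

beam 1: φ=-135°, α=345°
  dir = (cos 345°, sin 345°) = (0.9659, -0.2588); from cell (3,4)
  next x-line at t=0.7247, next y-line at t=2.5500; Δt_x=1.0353, Δt_y=3.8637
    x: enter (4,4) at t=0.7247
    x: enter (5,4) at t=1.7600 ← occupied
  → r_1 = 1.7600
beam 2: φ=-90°, α=30°
  dir = (cos 30°, sin 30°) = (0.8660, 0.5000); from cell (3,4)
  next x-line at t=0.8083, next y-line at t=0.6800; Δt_x=1.1547, Δt_y=2.0000
    y: enter (3,5) at t=0.6800 ← occupied
  → r_2 = 0.6800
beam 3: φ=-45°, α=75°
  dir = (cos 75°, sin 75°) = (0.2588, 0.9659); from cell (3,4)
  next x-line at t=2.7046, next y-line at t=0.3520; Δt_x=3.8637, Δt_y=1.0353
    y: enter (3,5) at t=0.3520 ← occupied
  → r_3 = 0.3520
beam 4: φ=0°, α=120°
  dir = (cos 120°, sin 120°) = (-0.5000, 0.8660); from cell (3,4)
  next x-line at t=0.6000, next y-line at t=0.3926; Δt_x=2.0000, Δt_y=1.1547
    y: enter (3,5) at t=0.3926 ← occupied
  → r_4 = 0.3926
beam 5: φ=45°, α=165°
  dir = (cos 165°, sin 165°) = (-0.9659, 0.2588); from cell (3,4)
  next x-line at t=0.3106, next y-line at t=1.3137; Δt_x=1.0353, Δt_y=3.8637
    x: enter (2,4) at t=0.3106
    y: enter (2,5) at t=1.3137 ← occupied
  → r_5 = 1.3137
beam 6: φ=90°, α=210°
  dir = (cos 210°, sin 210°) = (-0.8660, -0.5000); from cell (3,4)
  next x-line at t=0.3464, next y-line at t=1.3200; Δt_x=1.1547, Δt_y=2.0000
    x: enter (2,4) at t=0.3464
    y: enter (2,3) at t=1.3200 ← occupied
  → r_6 = 1.3200
beam 7: φ=135°, α=255°
  dir = (cos 255°, sin 255°) = (-0.2588, -0.9659); from cell (3,4)
  next x-line at t=1.1591, next y-line at t=0.6833; Δt_x=3.8637, Δt_y=1.0353
    y: enter (3,3) at t=0.6833
    x: enter (2,3) at t=1.1591 ← occupied
  → r_7 = 1.1591

ranges = [1.7600, 0.6800, 0.3520, 0.3926, 1.3137, 1.3200, 1.1591]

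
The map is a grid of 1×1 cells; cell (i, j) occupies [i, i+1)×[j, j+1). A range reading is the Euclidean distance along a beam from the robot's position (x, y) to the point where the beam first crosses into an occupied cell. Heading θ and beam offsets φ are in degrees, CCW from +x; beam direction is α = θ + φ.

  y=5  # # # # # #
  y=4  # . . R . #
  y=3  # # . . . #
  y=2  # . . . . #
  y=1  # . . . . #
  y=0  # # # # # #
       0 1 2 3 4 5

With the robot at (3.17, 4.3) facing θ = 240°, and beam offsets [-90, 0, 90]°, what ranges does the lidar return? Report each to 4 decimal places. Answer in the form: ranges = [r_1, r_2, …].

ranges = [1.4000, 3.8105, 2.1131]

beam 1: φ=-90°, α=150°
  dir = (cos 150°, sin 150°) = (-0.8660, 0.5000); from cell (3,4)
  next x-line at t=0.1963, next y-line at t=1.4000; Δt_x=1.1547, Δt_y=2.0000
    x: enter (2,4) at t=0.1963
    x: enter (1,4) at t=1.3510
    y: enter (1,5) at t=1.4000 ← occupied
  → r_1 = 1.4000
beam 2: φ=0°, α=240°
  dir = (cos 240°, sin 240°) = (-0.5000, -0.8660); from cell (3,4)
  next x-line at t=0.3400, next y-line at t=0.3464; Δt_x=2.0000, Δt_y=1.1547
    x: enter (2,4) at t=0.3400
    y: enter (2,3) at t=0.3464
    y: enter (2,2) at t=1.5011
    x: enter (1,2) at t=2.3400
    y: enter (1,1) at t=2.6558
    y: enter (1,0) at t=3.8105 ← occupied
  → r_2 = 3.8105
beam 3: φ=90°, α=330°
  dir = (cos 330°, sin 330°) = (0.8660, -0.5000); from cell (3,4)
  next x-line at t=0.9584, next y-line at t=0.6000; Δt_x=1.1547, Δt_y=2.0000
    y: enter (3,3) at t=0.6000
    x: enter (4,3) at t=0.9584
    x: enter (5,3) at t=2.1131 ← occupied
  → r_3 = 2.1131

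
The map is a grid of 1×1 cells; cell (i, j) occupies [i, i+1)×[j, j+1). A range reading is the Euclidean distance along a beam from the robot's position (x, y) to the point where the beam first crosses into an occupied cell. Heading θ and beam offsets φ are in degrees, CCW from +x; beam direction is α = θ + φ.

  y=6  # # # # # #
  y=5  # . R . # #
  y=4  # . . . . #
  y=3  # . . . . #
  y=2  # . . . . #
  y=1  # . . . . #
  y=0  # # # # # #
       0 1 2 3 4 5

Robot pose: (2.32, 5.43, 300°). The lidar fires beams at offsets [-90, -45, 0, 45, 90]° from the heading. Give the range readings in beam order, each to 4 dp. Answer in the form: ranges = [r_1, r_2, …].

ranges = [1.5242, 4.5863, 5.1153, 2.7745, 1.1400]

beam 1: φ=-90°, α=210°
  d=(-0.8660,-0.5000)  start (2,5)  tX=0.3695 tY=0.8600  stride 1/|dx|=1.1547 1/|dy|=2.0000
    cross x-line → (1,5), t=0.3695
    cross y-line → (1,4), t=0.8600
    cross x-line → (0,4), t=1.5242 (wall)
  → r_1 = 1.5242
beam 2: φ=-45°, α=255°
  d=(-0.2588,-0.9659)  start (2,5)  tX=1.2364 tY=0.4452  stride 1/|dx|=3.8637 1/|dy|=1.0353
    cross y-line → (2,4), t=0.4452
    cross x-line → (1,4), t=1.2364
    cross y-line → (1,3), t=1.4804
    cross y-line → (1,2), t=2.5157
    cross y-line → (1,1), t=3.5510
    cross y-line → (1,0), t=4.5863 (wall)
  → r_2 = 4.5863
beam 3: φ=0°, α=300°
  d=(0.5000,-0.8660)  start (2,5)  tX=1.3600 tY=0.4965  stride 1/|dx|=2.0000 1/|dy|=1.1547
    cross y-line → (2,4), t=0.4965
    cross x-line → (3,4), t=1.3600
    cross y-line → (3,3), t=1.6512
    cross y-line → (3,2), t=2.8059
    cross x-line → (4,2), t=3.3600
    cross y-line → (4,1), t=3.9606
    cross y-line → (4,0), t=5.1153 (wall)
  → r_3 = 5.1153
beam 4: φ=45°, α=345°
  d=(0.9659,-0.2588)  start (2,5)  tX=0.7040 tY=1.6614  stride 1/|dx|=1.0353 1/|dy|=3.8637
    cross x-line → (3,5), t=0.7040
    cross y-line → (3,4), t=1.6614
    cross x-line → (4,4), t=1.7393
    cross x-line → (5,4), t=2.7745 (wall)
  → r_4 = 2.7745
beam 5: φ=90°, α=30°
  d=(0.8660,0.5000)  start (2,5)  tX=0.7852 tY=1.1400  stride 1/|dx|=1.1547 1/|dy|=2.0000
    cross x-line → (3,5), t=0.7852
    cross y-line → (3,6), t=1.1400 (wall)
  → r_5 = 1.1400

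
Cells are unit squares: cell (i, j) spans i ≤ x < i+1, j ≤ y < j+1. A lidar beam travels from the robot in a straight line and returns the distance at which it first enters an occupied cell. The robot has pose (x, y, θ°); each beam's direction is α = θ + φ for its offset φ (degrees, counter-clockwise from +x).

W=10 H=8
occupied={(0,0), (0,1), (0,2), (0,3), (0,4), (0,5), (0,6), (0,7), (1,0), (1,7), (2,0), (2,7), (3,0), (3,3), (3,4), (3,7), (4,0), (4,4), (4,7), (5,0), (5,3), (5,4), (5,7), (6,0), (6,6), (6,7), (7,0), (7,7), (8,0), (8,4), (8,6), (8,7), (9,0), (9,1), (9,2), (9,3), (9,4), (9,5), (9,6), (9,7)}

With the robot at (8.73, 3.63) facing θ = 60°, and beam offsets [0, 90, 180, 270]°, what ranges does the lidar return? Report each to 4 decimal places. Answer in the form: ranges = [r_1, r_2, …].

beam 1: φ=0°, α=60°
  dir = (cos 60°, sin 60°) = (0.5000, 0.8660); from cell (8,3)
  next x-line at t=0.5400, next y-line at t=0.4272; Δt_x=2.0000, Δt_y=1.1547
    y: enter (8,4) at t=0.4272 ← occupied
  → r_1 = 0.4272
beam 2: φ=90°, α=150°
  dir = (cos 150°, sin 150°) = (-0.8660, 0.5000); from cell (8,3)
  next x-line at t=0.8429, next y-line at t=0.7400; Δt_x=1.1547, Δt_y=2.0000
    y: enter (8,4) at t=0.7400 ← occupied
  → r_2 = 0.7400
beam 3: φ=180°, α=240°
  dir = (cos 240°, sin 240°) = (-0.5000, -0.8660); from cell (8,3)
  next x-line at t=1.4600, next y-line at t=0.7275; Δt_x=2.0000, Δt_y=1.1547
    y: enter (8,2) at t=0.7275
    x: enter (7,2) at t=1.4600
    y: enter (7,1) at t=1.8822
    y: enter (7,0) at t=3.0369 ← occupied
  → r_3 = 3.0369
beam 4: φ=270°, α=330°
  dir = (cos 330°, sin 330°) = (0.8660, -0.5000); from cell (8,3)
  next x-line at t=0.3118, next y-line at t=1.2600; Δt_x=1.1547, Δt_y=2.0000
    x: enter (9,3) at t=0.3118 ← occupied
  → r_4 = 0.3118

ranges = [0.4272, 0.7400, 3.0369, 0.3118]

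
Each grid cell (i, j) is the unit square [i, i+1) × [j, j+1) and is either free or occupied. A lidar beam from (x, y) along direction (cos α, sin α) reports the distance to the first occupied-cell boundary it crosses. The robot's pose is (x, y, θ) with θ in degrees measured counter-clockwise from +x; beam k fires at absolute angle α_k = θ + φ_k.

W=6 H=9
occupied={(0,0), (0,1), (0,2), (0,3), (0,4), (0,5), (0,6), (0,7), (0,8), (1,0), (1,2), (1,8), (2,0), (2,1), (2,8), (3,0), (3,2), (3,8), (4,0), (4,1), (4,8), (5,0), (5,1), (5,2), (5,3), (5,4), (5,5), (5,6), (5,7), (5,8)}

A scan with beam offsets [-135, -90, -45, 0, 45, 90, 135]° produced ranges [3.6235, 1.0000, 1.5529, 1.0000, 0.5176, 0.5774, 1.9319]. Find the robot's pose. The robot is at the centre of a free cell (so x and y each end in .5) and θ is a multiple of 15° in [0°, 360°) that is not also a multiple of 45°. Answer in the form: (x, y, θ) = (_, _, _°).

The pose lattice has 24·16 = 384 candidates. Test each by forward raycasting.
  (4.5, 3.5, 60°): beam 1 = 1.5529 ≠ 3.6235 ✗
  (3.5, 1.5, 255°): beam 1 = 0.5774 ≠ 3.6235 ✗
  (4.5, 5.5, 150°): beam 1 = 0.5176 ≠ 3.6235 ✗
  (3.5, 4.5, 285°): beam 1 = 2.8868 ≠ 3.6235 ✗
  …
  (4.5, 3.5, 300°): r_1=3.6235, r_2=1.0000, r_3=1.5529, r_4=1.0000, r_5=0.5176, r_6=0.5774, r_7=1.9319 — all match ✓
Unique over the lattice → pose = (4.5, 3.5, 300°).

(x, y, θ) = (4.5, 3.5, 300°)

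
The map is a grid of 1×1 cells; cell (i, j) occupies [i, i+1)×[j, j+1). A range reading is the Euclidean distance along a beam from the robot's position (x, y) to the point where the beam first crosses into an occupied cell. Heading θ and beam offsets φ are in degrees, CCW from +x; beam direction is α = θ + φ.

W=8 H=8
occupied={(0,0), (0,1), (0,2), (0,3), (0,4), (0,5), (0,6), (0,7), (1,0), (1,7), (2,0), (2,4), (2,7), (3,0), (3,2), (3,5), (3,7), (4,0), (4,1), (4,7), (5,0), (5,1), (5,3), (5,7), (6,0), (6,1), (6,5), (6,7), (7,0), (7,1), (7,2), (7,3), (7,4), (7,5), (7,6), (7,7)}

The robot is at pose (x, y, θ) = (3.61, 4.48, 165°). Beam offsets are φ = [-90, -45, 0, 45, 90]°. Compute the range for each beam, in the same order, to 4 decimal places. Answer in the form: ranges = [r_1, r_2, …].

beam 1: φ=-90°, α=75°
  d=(0.2588,0.9659)  start (3,4)  tX=1.5068 tY=0.5383  stride 1/|dx|=3.8637 1/|dy|=1.0353
    cross y-line → (3,5), t=0.5383 (wall)
  → r_1 = 0.5383
beam 2: φ=-45°, α=120°
  d=(-0.5000,0.8660)  start (3,4)  tX=1.2200 tY=0.6004  stride 1/|dx|=2.0000 1/|dy|=1.1547
    cross y-line → (3,5), t=0.6004 (wall)
  → r_2 = 0.6004
beam 3: φ=0°, α=165°
  d=(-0.9659,0.2588)  start (3,4)  tX=0.6315 tY=2.0091  stride 1/|dx|=1.0353 1/|dy|=3.8637
    cross x-line → (2,4), t=0.6315 (wall)
  → r_3 = 0.6315
beam 4: φ=45°, α=210°
  d=(-0.8660,-0.5000)  start (3,4)  tX=0.7044 tY=0.9600  stride 1/|dx|=1.1547 1/|dy|=2.0000
    cross x-line → (2,4), t=0.7044 (wall)
  → r_4 = 0.7044
beam 5: φ=90°, α=255°
  d=(-0.2588,-0.9659)  start (3,4)  tX=2.3569 tY=0.4969  stride 1/|dx|=3.8637 1/|dy|=1.0353
    cross y-line → (3,3), t=0.4969
    cross y-line → (3,2), t=1.5322 (wall)
  → r_5 = 1.5322

ranges = [0.5383, 0.6004, 0.6315, 0.7044, 1.5322]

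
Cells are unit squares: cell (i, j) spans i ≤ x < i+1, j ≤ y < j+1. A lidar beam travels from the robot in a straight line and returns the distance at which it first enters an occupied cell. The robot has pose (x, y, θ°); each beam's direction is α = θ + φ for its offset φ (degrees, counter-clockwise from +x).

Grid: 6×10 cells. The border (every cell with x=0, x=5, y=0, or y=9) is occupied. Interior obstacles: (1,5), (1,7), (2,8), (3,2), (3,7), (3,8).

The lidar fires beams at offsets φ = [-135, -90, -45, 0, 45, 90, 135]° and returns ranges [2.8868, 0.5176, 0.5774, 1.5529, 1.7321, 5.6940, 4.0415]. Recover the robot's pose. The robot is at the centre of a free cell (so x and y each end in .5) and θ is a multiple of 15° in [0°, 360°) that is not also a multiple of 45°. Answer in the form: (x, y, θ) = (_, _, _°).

Candidates: 26 free-cell centres × 16 headings = 416 poses. Raycast each; keep the one whose scan matches to 4 dp.
  (2.5, 1.5, 105°): beam 1 = 1.0000 ≠ 2.8868 ✗
  (3.5, 6.5, 30°): beam 1 = 5.6940 ≠ 2.8868 ✗
  (4.5, 7.5, 15°): beam 1 = 7.0000 ≠ 2.8868 ✗
  (4.5, 1.5, 240°): beam 1 = 5.6940 ≠ 2.8868 ✗
  …
  (3.5, 3.5, 345°): r_1=2.8868, r_2=0.5176, r_3=0.5774, r_4=1.5529, r_5=1.7321, r_6=5.6940, r_7=4.0415 — all match ✓
No second candidate reproduces the full scan.

(x, y, θ) = (3.5, 3.5, 345°)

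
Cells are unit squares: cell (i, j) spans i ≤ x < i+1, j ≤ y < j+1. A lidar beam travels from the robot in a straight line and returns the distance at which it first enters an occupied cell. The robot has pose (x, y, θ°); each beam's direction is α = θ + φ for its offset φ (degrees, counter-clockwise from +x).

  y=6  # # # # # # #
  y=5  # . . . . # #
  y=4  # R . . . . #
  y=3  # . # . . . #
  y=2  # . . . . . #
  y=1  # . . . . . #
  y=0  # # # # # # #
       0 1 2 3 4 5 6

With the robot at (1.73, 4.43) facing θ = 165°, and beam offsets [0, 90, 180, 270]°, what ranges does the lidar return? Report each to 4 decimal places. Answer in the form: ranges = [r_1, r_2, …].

beam 1: φ=0°, α=165°
  d=(-0.9659,0.2588)  start (1,4)  tX=0.7558 tY=2.2023  stride 1/|dx|=1.0353 1/|dy|=3.8637
    cross x-line → (0,4), t=0.7558 (wall)
  → r_1 = 0.7558
beam 2: φ=90°, α=255°
  d=(-0.2588,-0.9659)  start (1,4)  tX=2.8205 tY=0.4452  stride 1/|dx|=3.8637 1/|dy|=1.0353
    cross y-line → (1,3), t=0.4452
    cross y-line → (1,2), t=1.4804
    cross y-line → (1,1), t=2.5157
    cross x-line → (0,1), t=2.8205 (wall)
  → r_2 = 2.8205
beam 3: φ=180°, α=345°
  d=(0.9659,-0.2588)  start (1,4)  tX=0.2795 tY=1.6614  stride 1/|dx|=1.0353 1/|dy|=3.8637
    cross x-line → (2,4), t=0.2795
    cross x-line → (3,4), t=1.3148
    cross y-line → (3,3), t=1.6614
    cross x-line → (4,3), t=2.3501
    cross x-line → (5,3), t=3.3854
    cross x-line → (6,3), t=4.4206 (wall)
  → r_3 = 4.4206
beam 4: φ=270°, α=75°
  d=(0.2588,0.9659)  start (1,4)  tX=1.0432 tY=0.5901  stride 1/|dx|=3.8637 1/|dy|=1.0353
    cross y-line → (1,5), t=0.5901
    cross x-line → (2,5), t=1.0432
    cross y-line → (2,6), t=1.6254 (wall)
  → r_4 = 1.6254

ranges = [0.7558, 2.8205, 4.4206, 1.6254]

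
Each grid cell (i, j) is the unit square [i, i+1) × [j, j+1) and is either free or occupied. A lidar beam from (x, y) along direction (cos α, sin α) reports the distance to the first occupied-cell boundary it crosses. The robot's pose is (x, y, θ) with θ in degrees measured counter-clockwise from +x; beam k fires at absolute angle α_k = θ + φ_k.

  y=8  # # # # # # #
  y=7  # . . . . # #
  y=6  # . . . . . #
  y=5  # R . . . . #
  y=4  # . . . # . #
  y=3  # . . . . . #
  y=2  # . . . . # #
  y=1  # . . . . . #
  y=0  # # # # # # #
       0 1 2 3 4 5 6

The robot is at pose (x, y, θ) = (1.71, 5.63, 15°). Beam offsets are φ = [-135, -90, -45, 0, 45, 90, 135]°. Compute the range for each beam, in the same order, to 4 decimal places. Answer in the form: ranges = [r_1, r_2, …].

beam 1: φ=-135°, α=240°
  dir = (cos 240°, sin 240°) = (-0.5000, -0.8660); from cell (1,5)
  next x-line at t=1.4200, next y-line at t=0.7275; Δt_x=2.0000, Δt_y=1.1547
    y: enter (1,4) at t=0.7275
    x: enter (0,4) at t=1.4200 ← occupied
  → r_1 = 1.4200
beam 2: φ=-90°, α=285°
  dir = (cos 285°, sin 285°) = (0.2588, -0.9659); from cell (1,5)
  next x-line at t=1.1205, next y-line at t=0.6522; Δt_x=3.8637, Δt_y=1.0353
    y: enter (1,4) at t=0.6522
    x: enter (2,4) at t=1.1205
    y: enter (2,3) at t=1.6875
    y: enter (2,2) at t=2.7228
    y: enter (2,1) at t=3.7581
    y: enter (2,0) at t=4.7933 ← occupied
  → r_2 = 4.7933
beam 3: φ=-45°, α=330°
  dir = (cos 330°, sin 330°) = (0.8660, -0.5000); from cell (1,5)
  next x-line at t=0.3349, next y-line at t=1.2600; Δt_x=1.1547, Δt_y=2.0000
    x: enter (2,5) at t=0.3349
    y: enter (2,4) at t=1.2600
    x: enter (3,4) at t=1.4896
    x: enter (4,4) at t=2.6443 ← occupied
  → r_3 = 2.6443
beam 4: φ=0°, α=15°
  dir = (cos 15°, sin 15°) = (0.9659, 0.2588); from cell (1,5)
  next x-line at t=0.3002, next y-line at t=1.4296; Δt_x=1.0353, Δt_y=3.8637
    x: enter (2,5) at t=0.3002
    x: enter (3,5) at t=1.3355
    y: enter (3,6) at t=1.4296
    x: enter (4,6) at t=2.3708
    x: enter (5,6) at t=3.4061
    x: enter (6,6) at t=4.4413 ← occupied
  → r_4 = 4.4413
beam 5: φ=45°, α=60°
  dir = (cos 60°, sin 60°) = (0.5000, 0.8660); from cell (1,5)
  next x-line at t=0.5800, next y-line at t=0.4272; Δt_x=2.0000, Δt_y=1.1547
    y: enter (1,6) at t=0.4272
    x: enter (2,6) at t=0.5800
    y: enter (2,7) at t=1.5819
    x: enter (3,7) at t=2.5800
    y: enter (3,8) at t=2.7366 ← occupied
  → r_5 = 2.7366
beam 6: φ=90°, α=105°
  dir = (cos 105°, sin 105°) = (-0.2588, 0.9659); from cell (1,5)
  next x-line at t=2.7432, next y-line at t=0.3831; Δt_x=3.8637, Δt_y=1.0353
    y: enter (1,6) at t=0.3831
    y: enter (1,7) at t=1.4183
    y: enter (1,8) at t=2.4536 ← occupied
  → r_6 = 2.4536
beam 7: φ=135°, α=150°
  dir = (cos 150°, sin 150°) = (-0.8660, 0.5000); from cell (1,5)
  next x-line at t=0.8198, next y-line at t=0.7400; Δt_x=1.1547, Δt_y=2.0000
    y: enter (1,6) at t=0.7400
    x: enter (0,6) at t=0.8198 ← occupied
  → r_7 = 0.8198

ranges = [1.4200, 4.7933, 2.6443, 4.4413, 2.7366, 2.4536, 0.8198]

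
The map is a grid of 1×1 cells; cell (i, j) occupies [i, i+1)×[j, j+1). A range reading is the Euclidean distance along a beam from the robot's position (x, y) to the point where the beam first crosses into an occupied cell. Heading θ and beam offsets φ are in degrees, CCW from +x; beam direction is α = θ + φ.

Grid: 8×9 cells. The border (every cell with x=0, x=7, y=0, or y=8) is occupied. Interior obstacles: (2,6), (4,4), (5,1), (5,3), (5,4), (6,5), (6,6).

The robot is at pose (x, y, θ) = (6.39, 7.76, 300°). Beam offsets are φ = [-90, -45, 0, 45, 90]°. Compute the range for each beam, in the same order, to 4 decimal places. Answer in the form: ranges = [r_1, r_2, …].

ranges = [6.2238, 0.7868, 0.8776, 0.6315, 0.4800]

beam 1: φ=-90°, α=210°
  direction (-0.8660, -0.5000); cell (6,7); t to first gridline: x 0.4503, y 1.5200 (then +1.1547 / +2.0000)
    (5,7) via x @ 0.4503
    (5,6) via y @ 1.5200
    (4,6) via x @ 1.6050
    (3,6) via x @ 2.7597
    (3,5) via y @ 3.5200
    (2,5) via x @ 3.9144
    (1,5) via x @ 5.0691
    (1,4) via y @ 5.5200
    (0,4) via x @ 6.2238  # hit
  → r_1 = 6.2238
beam 2: φ=-45°, α=255°
  direction (-0.2588, -0.9659); cell (6,7); t to first gridline: x 1.5068, y 0.7868 (then +3.8637 / +1.0353)
    (6,6) via y @ 0.7868  # hit
  → r_2 = 0.7868
beam 3: φ=0°, α=300°
  direction (0.5000, -0.8660); cell (6,7); t to first gridline: x 1.2200, y 0.8776 (then +2.0000 / +1.1547)
    (6,6) via y @ 0.8776  # hit
  → r_3 = 0.8776
beam 4: φ=45°, α=345°
  direction (0.9659, -0.2588); cell (6,7); t to first gridline: x 0.6315, y 2.9364 (then +1.0353 / +3.8637)
    (7,7) via x @ 0.6315  # hit
  → r_4 = 0.6315
beam 5: φ=90°, α=30°
  direction (0.8660, 0.5000); cell (6,7); t to first gridline: x 0.7044, y 0.4800 (then +1.1547 / +2.0000)
    (6,8) via y @ 0.4800  # hit
  → r_5 = 0.4800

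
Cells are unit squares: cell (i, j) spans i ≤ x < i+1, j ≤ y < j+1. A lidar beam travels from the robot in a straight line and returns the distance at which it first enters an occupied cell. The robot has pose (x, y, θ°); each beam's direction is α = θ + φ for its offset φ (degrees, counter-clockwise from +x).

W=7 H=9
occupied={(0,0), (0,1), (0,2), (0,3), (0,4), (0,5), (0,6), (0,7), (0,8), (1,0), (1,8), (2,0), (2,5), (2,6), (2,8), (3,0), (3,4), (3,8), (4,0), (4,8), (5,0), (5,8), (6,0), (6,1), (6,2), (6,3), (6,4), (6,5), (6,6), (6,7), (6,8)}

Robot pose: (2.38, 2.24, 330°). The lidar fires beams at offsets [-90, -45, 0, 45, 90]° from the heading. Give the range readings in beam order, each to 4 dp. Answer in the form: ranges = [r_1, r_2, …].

ranges = [1.4318, 1.2837, 2.4800, 3.7477, 2.0323]

beam 1: φ=-90°, α=240°
  dir = (cos 240°, sin 240°) = (-0.5000, -0.8660); from cell (2,2)
  next x-line at t=0.7600, next y-line at t=0.2771; Δt_x=2.0000, Δt_y=1.1547
    y: enter (2,1) at t=0.2771
    x: enter (1,1) at t=0.7600
    y: enter (1,0) at t=1.4318 ← occupied
  → r_1 = 1.4318
beam 2: φ=-45°, α=285°
  dir = (cos 285°, sin 285°) = (0.2588, -0.9659); from cell (2,2)
  next x-line at t=2.3955, next y-line at t=0.2485; Δt_x=3.8637, Δt_y=1.0353
    y: enter (2,1) at t=0.2485
    y: enter (2,0) at t=1.2837 ← occupied
  → r_2 = 1.2837
beam 3: φ=0°, α=330°
  dir = (cos 330°, sin 330°) = (0.8660, -0.5000); from cell (2,2)
  next x-line at t=0.7159, next y-line at t=0.4800; Δt_x=1.1547, Δt_y=2.0000
    y: enter (2,1) at t=0.4800
    x: enter (3,1) at t=0.7159
    x: enter (4,1) at t=1.8706
    y: enter (4,0) at t=2.4800 ← occupied
  → r_3 = 2.4800
beam 4: φ=45°, α=15°
  dir = (cos 15°, sin 15°) = (0.9659, 0.2588); from cell (2,2)
  next x-line at t=0.6419, next y-line at t=2.9364; Δt_x=1.0353, Δt_y=3.8637
    x: enter (3,2) at t=0.6419
    x: enter (4,2) at t=1.6771
    x: enter (5,2) at t=2.7124
    y: enter (5,3) at t=2.9364
    x: enter (6,3) at t=3.7477 ← occupied
  → r_4 = 3.7477
beam 5: φ=90°, α=60°
  dir = (cos 60°, sin 60°) = (0.5000, 0.8660); from cell (2,2)
  next x-line at t=1.2400, next y-line at t=0.8776; Δt_x=2.0000, Δt_y=1.1547
    y: enter (2,3) at t=0.8776
    x: enter (3,3) at t=1.2400
    y: enter (3,4) at t=2.0323 ← occupied
  → r_5 = 2.0323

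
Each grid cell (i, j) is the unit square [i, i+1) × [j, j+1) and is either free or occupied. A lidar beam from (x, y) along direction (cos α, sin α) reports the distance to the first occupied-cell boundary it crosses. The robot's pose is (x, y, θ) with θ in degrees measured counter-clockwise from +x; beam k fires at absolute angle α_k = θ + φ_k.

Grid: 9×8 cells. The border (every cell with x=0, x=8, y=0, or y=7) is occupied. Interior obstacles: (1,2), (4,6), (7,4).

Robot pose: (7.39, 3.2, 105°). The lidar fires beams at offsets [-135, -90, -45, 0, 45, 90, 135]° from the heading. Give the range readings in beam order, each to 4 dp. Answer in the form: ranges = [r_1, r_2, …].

beam 1: φ=-135°, α=330°
  cosα=0.8660 sinα=-0.5000 | (7,3) | tMaxX 0.7044 tMaxY 0.4000 | tΔX 1.1547 tΔY 2.0000
    t=0.4000 [y] (7,2)
    t=0.7044 [x] (8,2) — stop
  → r_1 = 0.7044
beam 2: φ=-90°, α=15°
  cosα=0.9659 sinα=0.2588 | (7,3) | tMaxX 0.6315 tMaxY 3.0910 | tΔX 1.0353 tΔY 3.8637
    t=0.6315 [x] (8,3) — stop
  → r_2 = 0.6315
beam 3: φ=-45°, α=60°
  cosα=0.5000 sinα=0.8660 | (7,3) | tMaxX 1.2200 tMaxY 0.9238 | tΔX 2.0000 tΔY 1.1547
    t=0.9238 [y] (7,4) — stop
  → r_3 = 0.9238
beam 4: φ=0°, α=105°
  cosα=-0.2588 sinα=0.9659 | (7,3) | tMaxX 1.5068 tMaxY 0.8282 | tΔX 3.8637 tΔY 1.0353
    t=0.8282 [y] (7,4) — stop
  → r_4 = 0.8282
beam 5: φ=45°, α=150°
  cosα=-0.8660 sinα=0.5000 | (7,3) | tMaxX 0.4503 tMaxY 1.6000 | tΔX 1.1547 tΔY 2.0000
    t=0.4503 [x] (6,3)
    t=1.6000 [y] (6,4)
    t=1.6050 [x] (5,4)
    t=2.7597 [x] (4,4)
    t=3.6000 [y] (4,5)
    t=3.9144 [x] (3,5)
    t=5.0691 [x] (2,5)
    t=5.6000 [y] (2,6)
    t=6.2238 [x] (1,6)
    t=7.3785 [x] (0,6) — stop
  → r_5 = 7.3785
beam 6: φ=90°, α=195°
  cosα=-0.9659 sinα=-0.2588 | (7,3) | tMaxX 0.4038 tMaxY 0.7727 | tΔX 1.0353 tΔY 3.8637
    t=0.4038 [x] (6,3)
    t=0.7727 [y] (6,2)
    t=1.4390 [x] (5,2)
    t=2.4743 [x] (4,2)
    t=3.5096 [x] (3,2)
    t=4.5449 [x] (2,2)
    t=4.6364 [y] (2,1)
    t=5.5801 [x] (1,1)
    t=6.6154 [x] (0,1) — stop
  → r_6 = 6.6154
beam 7: φ=135°, α=240°
  cosα=-0.5000 sinα=-0.8660 | (7,3) | tMaxX 0.7800 tMaxY 0.2309 | tΔX 2.0000 tΔY 1.1547
    t=0.2309 [y] (7,2)
    t=0.7800 [x] (6,2)
    t=1.3856 [y] (6,1)
    t=2.5403 [y] (6,0) — stop
  → r_7 = 2.5403

ranges = [0.7044, 0.6315, 0.9238, 0.8282, 7.3785, 6.6154, 2.5403]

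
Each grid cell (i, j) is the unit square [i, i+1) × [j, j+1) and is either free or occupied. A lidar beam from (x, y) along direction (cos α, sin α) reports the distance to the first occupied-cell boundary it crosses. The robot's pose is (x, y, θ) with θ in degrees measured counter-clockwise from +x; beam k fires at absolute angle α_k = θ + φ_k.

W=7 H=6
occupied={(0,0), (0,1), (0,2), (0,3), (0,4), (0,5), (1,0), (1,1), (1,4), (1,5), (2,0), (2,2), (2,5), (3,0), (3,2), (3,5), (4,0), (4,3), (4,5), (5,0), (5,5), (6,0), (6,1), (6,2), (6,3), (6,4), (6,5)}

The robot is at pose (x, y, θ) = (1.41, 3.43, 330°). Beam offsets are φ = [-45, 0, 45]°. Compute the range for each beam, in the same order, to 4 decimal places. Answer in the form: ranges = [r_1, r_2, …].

ranges = [1.4804, 0.8600, 4.7519]

beam 1: φ=-45°, α=285°
  dir = (cos 285°, sin 285°) = (0.2588, -0.9659); from cell (1,3)
  next x-line at t=2.2796, next y-line at t=0.4452; Δt_x=3.8637, Δt_y=1.0353
    y: enter (1,2) at t=0.4452
    y: enter (1,1) at t=1.4804 ← occupied
  → r_1 = 1.4804
beam 2: φ=0°, α=330°
  dir = (cos 330°, sin 330°) = (0.8660, -0.5000); from cell (1,3)
  next x-line at t=0.6813, next y-line at t=0.8600; Δt_x=1.1547, Δt_y=2.0000
    x: enter (2,3) at t=0.6813
    y: enter (2,2) at t=0.8600 ← occupied
  → r_2 = 0.8600
beam 3: φ=45°, α=15°
  dir = (cos 15°, sin 15°) = (0.9659, 0.2588); from cell (1,3)
  next x-line at t=0.6108, next y-line at t=2.2023; Δt_x=1.0353, Δt_y=3.8637
    x: enter (2,3) at t=0.6108
    x: enter (3,3) at t=1.6461
    y: enter (3,4) at t=2.2023
    x: enter (4,4) at t=2.6814
    x: enter (5,4) at t=3.7166
    x: enter (6,4) at t=4.7519 ← occupied
  → r_3 = 4.7519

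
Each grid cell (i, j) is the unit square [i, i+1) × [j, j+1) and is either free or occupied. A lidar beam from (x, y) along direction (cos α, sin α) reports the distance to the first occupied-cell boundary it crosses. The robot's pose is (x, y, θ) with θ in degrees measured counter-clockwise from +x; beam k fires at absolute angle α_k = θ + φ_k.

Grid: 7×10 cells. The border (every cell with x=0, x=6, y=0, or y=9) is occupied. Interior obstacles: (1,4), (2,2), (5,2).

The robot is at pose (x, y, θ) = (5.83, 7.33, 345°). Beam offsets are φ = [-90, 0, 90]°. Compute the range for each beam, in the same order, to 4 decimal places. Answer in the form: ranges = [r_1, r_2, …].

beam 1: φ=-90°, α=255°
  cosα=-0.2588 sinα=-0.9659 | (5,7) | tMaxX 3.2069 tMaxY 0.3416 | tΔX 3.8637 tΔY 1.0353
    t=0.3416 [y] (5,6)
    t=1.3769 [y] (5,5)
    t=2.4122 [y] (5,4)
    t=3.2069 [x] (4,4)
    t=3.4475 [y] (4,3)
    t=4.4827 [y] (4,2)
    t=5.5180 [y] (4,1)
    t=6.5533 [y] (4,0) — stop
  → r_1 = 6.5533
beam 2: φ=0°, α=345°
  cosα=0.9659 sinα=-0.2588 | (5,7) | tMaxX 0.1760 tMaxY 1.2750 | tΔX 1.0353 tΔY 3.8637
    t=0.1760 [x] (6,7) — stop
  → r_2 = 0.1760
beam 3: φ=90°, α=75°
  cosα=0.2588 sinα=0.9659 | (5,7) | tMaxX 0.6568 tMaxY 0.6936 | tΔX 3.8637 tΔY 1.0353
    t=0.6568 [x] (6,7) — stop
  → r_3 = 0.6568

ranges = [6.5533, 0.1760, 0.6568]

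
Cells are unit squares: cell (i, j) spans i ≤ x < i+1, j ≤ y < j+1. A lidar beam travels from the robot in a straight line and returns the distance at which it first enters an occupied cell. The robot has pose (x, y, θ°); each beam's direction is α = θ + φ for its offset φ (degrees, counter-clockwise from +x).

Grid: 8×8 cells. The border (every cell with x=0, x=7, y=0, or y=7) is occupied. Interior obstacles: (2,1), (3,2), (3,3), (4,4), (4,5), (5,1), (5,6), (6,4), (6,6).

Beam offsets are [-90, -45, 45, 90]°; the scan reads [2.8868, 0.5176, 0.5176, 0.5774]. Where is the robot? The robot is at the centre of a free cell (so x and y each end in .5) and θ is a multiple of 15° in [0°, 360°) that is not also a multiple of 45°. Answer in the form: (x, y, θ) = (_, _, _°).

Enumerate (i+0.5, j+0.5, θ) over the 27 free cells and 16 admissible headings. For each, cast all 4 beams and compare to the given ranges.
  (6.5, 1.5, 165°): beam 1 = 1.9319 ≠ 2.8868 ✗
  (1.5, 5.5, 105°): beam 1 = 3.6235 ≠ 2.8868 ✗
  (6.5, 5.5, 240°): beam 1 = 1.0000 ≠ 2.8868 ✗
  (6.5, 2.5, 195°): beam 1 = 1.5529 ≠ 2.8868 ✗
  …
  (3.5, 4.5, 300°): r_1=2.8868, r_2=0.5176, r_3=0.5176, r_4=0.5774 — all match ✓
Unique over the lattice → pose = (3.5, 4.5, 300°).

(x, y, θ) = (3.5, 4.5, 300°)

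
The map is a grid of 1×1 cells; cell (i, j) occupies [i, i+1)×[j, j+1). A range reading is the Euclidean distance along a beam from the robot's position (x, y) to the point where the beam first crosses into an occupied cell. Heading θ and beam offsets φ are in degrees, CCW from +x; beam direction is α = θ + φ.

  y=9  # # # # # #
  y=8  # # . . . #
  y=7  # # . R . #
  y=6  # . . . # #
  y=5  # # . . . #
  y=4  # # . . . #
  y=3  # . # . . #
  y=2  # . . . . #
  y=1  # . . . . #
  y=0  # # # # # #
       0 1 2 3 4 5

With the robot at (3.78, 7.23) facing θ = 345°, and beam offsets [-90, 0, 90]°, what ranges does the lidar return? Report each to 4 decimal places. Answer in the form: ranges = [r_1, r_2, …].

ranges = [3.3439, 0.8887, 1.8324]

beam 1: φ=-90°, α=255°
  cosα=-0.2588 sinα=-0.9659 | (3,7) | tMaxX 3.0137 tMaxY 0.2381 | tΔX 3.8637 tΔY 1.0353
    t=0.2381 [y] (3,6)
    t=1.2734 [y] (3,5)
    t=2.3087 [y] (3,4)
    t=3.0137 [x] (2,4)
    t=3.3439 [y] (2,3) — stop
  → r_1 = 3.3439
beam 2: φ=0°, α=345°
  cosα=0.9659 sinα=-0.2588 | (3,7) | tMaxX 0.2278 tMaxY 0.8887 | tΔX 1.0353 tΔY 3.8637
    t=0.2278 [x] (4,7)
    t=0.8887 [y] (4,6) — stop
  → r_2 = 0.8887
beam 3: φ=90°, α=75°
  cosα=0.2588 sinα=0.9659 | (3,7) | tMaxX 0.8500 tMaxY 0.7972 | tΔX 3.8637 tΔY 1.0353
    t=0.7972 [y] (3,8)
    t=0.8500 [x] (4,8)
    t=1.8324 [y] (4,9) — stop
  → r_3 = 1.8324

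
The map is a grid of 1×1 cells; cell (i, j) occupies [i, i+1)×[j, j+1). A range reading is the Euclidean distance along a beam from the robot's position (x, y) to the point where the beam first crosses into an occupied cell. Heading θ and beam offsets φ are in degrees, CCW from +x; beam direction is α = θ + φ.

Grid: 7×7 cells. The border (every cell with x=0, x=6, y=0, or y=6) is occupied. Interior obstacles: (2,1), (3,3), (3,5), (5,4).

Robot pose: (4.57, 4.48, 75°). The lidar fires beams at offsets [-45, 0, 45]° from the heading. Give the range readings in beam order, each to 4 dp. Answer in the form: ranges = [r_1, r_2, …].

beam 1: φ=-45°, α=30°
  cosα=0.8660 sinα=0.5000 | (4,4) | tMaxX 0.4965 tMaxY 1.0400 | tΔX 1.1547 tΔY 2.0000
    t=0.4965 [x] (5,4) — stop
  → r_1 = 0.4965
beam 2: φ=0°, α=75°
  cosα=0.2588 sinα=0.9659 | (4,4) | tMaxX 1.6614 tMaxY 0.5383 | tΔX 3.8637 tΔY 1.0353
    t=0.5383 [y] (4,5)
    t=1.5736 [y] (4,6) — stop
  → r_2 = 1.5736
beam 3: φ=45°, α=120°
  cosα=-0.5000 sinα=0.8660 | (4,4) | tMaxX 1.1400 tMaxY 0.6004 | tΔX 2.0000 tΔY 1.1547
    t=0.6004 [y] (4,5)
    t=1.1400 [x] (3,5) — stop
  → r_3 = 1.1400

ranges = [0.4965, 1.5736, 1.1400]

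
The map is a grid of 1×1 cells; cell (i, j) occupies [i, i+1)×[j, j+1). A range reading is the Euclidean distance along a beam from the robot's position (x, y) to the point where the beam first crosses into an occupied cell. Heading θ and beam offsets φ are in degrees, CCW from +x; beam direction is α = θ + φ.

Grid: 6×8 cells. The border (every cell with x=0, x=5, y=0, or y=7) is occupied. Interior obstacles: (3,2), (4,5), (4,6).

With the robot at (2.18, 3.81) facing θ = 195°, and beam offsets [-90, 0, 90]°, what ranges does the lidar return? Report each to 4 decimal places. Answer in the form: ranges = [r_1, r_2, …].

ranges = [3.3025, 1.2216, 2.9091]

beam 1: φ=-90°, α=105°
  dir = (cos 105°, sin 105°) = (-0.2588, 0.9659); from cell (2,3)
  next x-line at t=0.6955, next y-line at t=0.1967; Δt_x=3.8637, Δt_y=1.0353
    y: enter (2,4) at t=0.1967
    x: enter (1,4) at t=0.6955
    y: enter (1,5) at t=1.2320
    y: enter (1,6) at t=2.2673
    y: enter (1,7) at t=3.3025 ← occupied
  → r_1 = 3.3025
beam 2: φ=0°, α=195°
  dir = (cos 195°, sin 195°) = (-0.9659, -0.2588); from cell (2,3)
  next x-line at t=0.1863, next y-line at t=3.1296; Δt_x=1.0353, Δt_y=3.8637
    x: enter (1,3) at t=0.1863
    x: enter (0,3) at t=1.2216 ← occupied
  → r_2 = 1.2216
beam 3: φ=90°, α=285°
  dir = (cos 285°, sin 285°) = (0.2588, -0.9659); from cell (2,3)
  next x-line at t=3.1682, next y-line at t=0.8386; Δt_x=3.8637, Δt_y=1.0353
    y: enter (2,2) at t=0.8386
    y: enter (2,1) at t=1.8738
    y: enter (2,0) at t=2.9091 ← occupied
  → r_3 = 2.9091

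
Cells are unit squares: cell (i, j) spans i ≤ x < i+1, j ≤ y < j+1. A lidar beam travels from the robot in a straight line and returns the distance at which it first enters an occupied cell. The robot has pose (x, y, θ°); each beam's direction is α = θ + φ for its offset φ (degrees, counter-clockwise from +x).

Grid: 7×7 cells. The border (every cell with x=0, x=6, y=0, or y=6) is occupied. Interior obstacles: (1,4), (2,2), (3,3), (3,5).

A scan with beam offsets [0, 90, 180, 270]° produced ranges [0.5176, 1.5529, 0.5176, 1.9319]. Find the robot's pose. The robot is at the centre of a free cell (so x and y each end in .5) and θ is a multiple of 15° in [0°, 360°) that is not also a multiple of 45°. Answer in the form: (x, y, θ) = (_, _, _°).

(x, y, θ) = (2.5, 1.5, 75°)

Candidates: 21 free-cell centres × 16 headings = 336 poses. Raycast each; keep the one whose scan matches to 4 dp.
  (2.5, 4.5, 30°): beam 1 = 1.0000 ≠ 0.5176 ✗
  (1.5, 1.5, 105°): beam 1 = 1.9319 ≠ 0.5176 ✗
  (4.5, 2.5, 210°): beam 1 = 3.0000 ≠ 0.5176 ✗
  (2.5, 4.5, 210°): beam 1 = 0.5774 ≠ 0.5176 ✗
  …
  (2.5, 1.5, 75°): r_1=0.5176, r_2=1.5529, r_3=0.5176, r_4=1.9319 — all match ✓
Unique over the lattice → pose = (2.5, 1.5, 75°).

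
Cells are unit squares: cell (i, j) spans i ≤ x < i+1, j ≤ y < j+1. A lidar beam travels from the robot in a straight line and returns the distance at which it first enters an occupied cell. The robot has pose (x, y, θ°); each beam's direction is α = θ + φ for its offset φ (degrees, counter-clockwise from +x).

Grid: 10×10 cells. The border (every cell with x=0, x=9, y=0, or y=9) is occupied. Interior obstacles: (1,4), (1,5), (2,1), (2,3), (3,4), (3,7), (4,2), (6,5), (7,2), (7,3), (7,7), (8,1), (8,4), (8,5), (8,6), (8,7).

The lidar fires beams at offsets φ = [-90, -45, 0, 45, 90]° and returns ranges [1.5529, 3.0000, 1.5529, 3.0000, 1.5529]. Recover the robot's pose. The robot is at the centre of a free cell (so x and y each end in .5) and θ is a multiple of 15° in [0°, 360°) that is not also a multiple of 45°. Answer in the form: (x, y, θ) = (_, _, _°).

(x, y, θ) = (1.5, 7.5, 345°)

Candidates: 48 free-cell centres × 16 headings = 768 poses. Raycast each; keep the one whose scan matches to 4 dp.
  (6.5, 6.5, 285°): beam 1 = 4.6587 ≠ 1.5529 ✗
  (4.5, 5.5, 75°): beam 3 = 3.6235 ≠ 1.5529 ✗
  (5.5, 2.5, 15°): beam 2 = 2.8868 ≠ 3.0000 ✗
  (6.5, 2.5, 150°): beam 1 = 1.0000 ≠ 1.5529 ✗
  (3.5, 8.5, 60°): beam 1 = 5.1962 ≠ 1.5529 ✗
  …
  (1.5, 7.5, 345°): r_1=1.5529, r_2=3.0000, r_3=1.5529, r_4=3.0000, r_5=1.5529 — all match ✓
Only this pose fits every beam.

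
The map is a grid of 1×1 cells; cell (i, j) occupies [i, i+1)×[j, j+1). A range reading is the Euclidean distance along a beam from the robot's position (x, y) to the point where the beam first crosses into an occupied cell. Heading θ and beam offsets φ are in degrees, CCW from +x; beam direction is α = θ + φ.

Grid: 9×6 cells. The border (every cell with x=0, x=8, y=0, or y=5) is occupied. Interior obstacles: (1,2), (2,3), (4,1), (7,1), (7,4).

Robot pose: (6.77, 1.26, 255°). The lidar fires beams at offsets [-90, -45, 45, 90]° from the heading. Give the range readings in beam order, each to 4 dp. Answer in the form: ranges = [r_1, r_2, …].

ranges = [1.8324, 0.5200, 0.3002, 0.2381]

beam 1: φ=-90°, α=165°
  d=(-0.9659,0.2588)  start (6,1)  tX=0.7972 tY=2.8591  stride 1/|dx|=1.0353 1/|dy|=3.8637
    cross x-line → (5,1), t=0.7972
    cross x-line → (4,1), t=1.8324 (wall)
  → r_1 = 1.8324
beam 2: φ=-45°, α=210°
  d=(-0.8660,-0.5000)  start (6,1)  tX=0.8891 tY=0.5200  stride 1/|dx|=1.1547 1/|dy|=2.0000
    cross y-line → (6,0), t=0.5200 (wall)
  → r_2 = 0.5200
beam 3: φ=45°, α=300°
  d=(0.5000,-0.8660)  start (6,1)  tX=0.4600 tY=0.3002  stride 1/|dx|=2.0000 1/|dy|=1.1547
    cross y-line → (6,0), t=0.3002 (wall)
  → r_3 = 0.3002
beam 4: φ=90°, α=345°
  d=(0.9659,-0.2588)  start (6,1)  tX=0.2381 tY=1.0046  stride 1/|dx|=1.0353 1/|dy|=3.8637
    cross x-line → (7,1), t=0.2381 (wall)
  → r_4 = 0.2381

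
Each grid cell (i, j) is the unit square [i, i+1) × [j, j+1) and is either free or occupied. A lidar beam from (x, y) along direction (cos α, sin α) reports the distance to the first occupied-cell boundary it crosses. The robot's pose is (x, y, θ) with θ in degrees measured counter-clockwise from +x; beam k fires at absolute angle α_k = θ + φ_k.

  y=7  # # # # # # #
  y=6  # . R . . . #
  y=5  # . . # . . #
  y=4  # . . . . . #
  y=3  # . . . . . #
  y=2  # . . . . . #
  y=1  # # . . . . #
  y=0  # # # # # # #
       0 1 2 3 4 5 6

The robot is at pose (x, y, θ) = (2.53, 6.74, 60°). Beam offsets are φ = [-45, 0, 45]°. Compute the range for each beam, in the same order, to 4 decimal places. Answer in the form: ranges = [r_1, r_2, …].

ranges = [1.0046, 0.3002, 0.2692]

beam 1: φ=-45°, α=15°
  direction (0.9659, 0.2588); cell (2,6); t to first gridline: x 0.4866, y 1.0046 (then +1.0353 / +3.8637)
    (3,6) via x @ 0.4866
    (3,7) via y @ 1.0046  # hit
  → r_1 = 1.0046
beam 2: φ=0°, α=60°
  direction (0.5000, 0.8660); cell (2,6); t to first gridline: x 0.9400, y 0.3002 (then +2.0000 / +1.1547)
    (2,7) via y @ 0.3002  # hit
  → r_2 = 0.3002
beam 3: φ=45°, α=105°
  direction (-0.2588, 0.9659); cell (2,6); t to first gridline: x 2.0478, y 0.2692 (then +3.8637 / +1.0353)
    (2,7) via y @ 0.2692  # hit
  → r_3 = 0.2692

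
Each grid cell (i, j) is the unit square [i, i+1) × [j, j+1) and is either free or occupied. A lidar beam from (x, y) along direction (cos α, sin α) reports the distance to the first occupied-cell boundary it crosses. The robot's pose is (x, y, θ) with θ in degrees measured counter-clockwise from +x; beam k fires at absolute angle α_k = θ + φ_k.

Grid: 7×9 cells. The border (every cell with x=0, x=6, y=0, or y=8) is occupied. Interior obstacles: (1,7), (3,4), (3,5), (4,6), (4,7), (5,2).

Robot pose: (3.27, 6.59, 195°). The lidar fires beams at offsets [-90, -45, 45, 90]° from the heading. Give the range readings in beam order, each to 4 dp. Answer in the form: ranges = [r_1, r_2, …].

beam 1: φ=-90°, α=105°
  cosα=-0.2588 sinα=0.9659 | (3,6) | tMaxX 1.0432 tMaxY 0.4245 | tΔX 3.8637 tΔY 1.0353
    t=0.4245 [y] (3,7)
    t=1.0432 [x] (2,7)
    t=1.4597 [y] (2,8) — stop
  → r_1 = 1.4597
beam 2: φ=-45°, α=150°
  cosα=-0.8660 sinα=0.5000 | (3,6) | tMaxX 0.3118 tMaxY 0.8200 | tΔX 1.1547 tΔY 2.0000
    t=0.3118 [x] (2,6)
    t=0.8200 [y] (2,7)
    t=1.4665 [x] (1,7) — stop
  → r_2 = 1.4665
beam 3: φ=45°, α=240°
  cosα=-0.5000 sinα=-0.8660 | (3,6) | tMaxX 0.5400 tMaxY 0.6813 | tΔX 2.0000 tΔY 1.1547
    t=0.5400 [x] (2,6)
    t=0.6813 [y] (2,5)
    t=1.8360 [y] (2,4)
    t=2.5400 [x] (1,4)
    t=2.9907 [y] (1,3)
    t=4.1454 [y] (1,2)
    t=4.5400 [x] (0,2) — stop
  → r_3 = 4.5400
beam 4: φ=90°, α=285°
  cosα=0.2588 sinα=-0.9659 | (3,6) | tMaxX 2.8205 tMaxY 0.6108 | tΔX 3.8637 tΔY 1.0353
    t=0.6108 [y] (3,5) — stop
  → r_4 = 0.6108

ranges = [1.4597, 1.4665, 4.5400, 0.6108]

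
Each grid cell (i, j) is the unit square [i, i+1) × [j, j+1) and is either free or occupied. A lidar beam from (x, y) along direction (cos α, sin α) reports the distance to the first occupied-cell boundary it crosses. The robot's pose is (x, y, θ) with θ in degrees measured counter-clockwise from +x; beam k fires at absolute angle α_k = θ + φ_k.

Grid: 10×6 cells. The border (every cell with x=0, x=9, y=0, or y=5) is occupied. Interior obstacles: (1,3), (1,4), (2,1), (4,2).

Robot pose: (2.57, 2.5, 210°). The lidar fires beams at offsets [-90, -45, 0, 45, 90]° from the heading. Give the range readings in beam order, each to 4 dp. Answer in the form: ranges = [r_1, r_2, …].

ranges = [1.1400, 1.6254, 1.8129, 0.5176, 0.5774]

beam 1: φ=-90°, α=120°
  d=(-0.5000,0.8660)  start (2,2)  tX=1.1400 tY=0.5774  stride 1/|dx|=2.0000 1/|dy|=1.1547
    cross y-line → (2,3), t=0.5774
    cross x-line → (1,3), t=1.1400 (wall)
  → r_1 = 1.1400
beam 2: φ=-45°, α=165°
  d=(-0.9659,0.2588)  start (2,2)  tX=0.5901 tY=1.9319  stride 1/|dx|=1.0353 1/|dy|=3.8637
    cross x-line → (1,2), t=0.5901
    cross x-line → (0,2), t=1.6254 (wall)
  → r_2 = 1.6254
beam 3: φ=0°, α=210°
  d=(-0.8660,-0.5000)  start (2,2)  tX=0.6582 tY=1.0000  stride 1/|dx|=1.1547 1/|dy|=2.0000
    cross x-line → (1,2), t=0.6582
    cross y-line → (1,1), t=1.0000
    cross x-line → (0,1), t=1.8129 (wall)
  → r_3 = 1.8129
beam 4: φ=45°, α=255°
  d=(-0.2588,-0.9659)  start (2,2)  tX=2.2023 tY=0.5176  stride 1/|dx|=3.8637 1/|dy|=1.0353
    cross y-line → (2,1), t=0.5176 (wall)
  → r_4 = 0.5176
beam 5: φ=90°, α=300°
  d=(0.5000,-0.8660)  start (2,2)  tX=0.8600 tY=0.5774  stride 1/|dx|=2.0000 1/|dy|=1.1547
    cross y-line → (2,1), t=0.5774 (wall)
  → r_5 = 0.5774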